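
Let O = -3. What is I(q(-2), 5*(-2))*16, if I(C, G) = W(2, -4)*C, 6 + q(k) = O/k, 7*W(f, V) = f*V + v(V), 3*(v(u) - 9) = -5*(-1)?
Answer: -192/7 ≈ -27.429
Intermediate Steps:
v(u) = 32/3 (v(u) = 9 + (-5*(-1))/3 = 9 + (⅓)*5 = 9 + 5/3 = 32/3)
W(f, V) = 32/21 + V*f/7 (W(f, V) = (f*V + 32/3)/7 = (V*f + 32/3)/7 = (32/3 + V*f)/7 = 32/21 + V*f/7)
q(k) = -6 - 3/k
I(C, G) = 8*C/21 (I(C, G) = (32/21 + (⅐)*(-4)*2)*C = (32/21 - 8/7)*C = 8*C/21)
I(q(-2), 5*(-2))*16 = (8*(-6 - 3/(-2))/21)*16 = (8*(-6 - 3*(-½))/21)*16 = (8*(-6 + 3/2)/21)*16 = ((8/21)*(-9/2))*16 = -12/7*16 = -192/7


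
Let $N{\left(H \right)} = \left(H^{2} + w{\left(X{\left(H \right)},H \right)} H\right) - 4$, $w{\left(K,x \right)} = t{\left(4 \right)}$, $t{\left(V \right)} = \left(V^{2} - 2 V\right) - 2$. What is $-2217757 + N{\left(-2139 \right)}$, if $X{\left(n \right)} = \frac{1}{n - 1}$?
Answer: $2344726$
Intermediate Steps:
$X{\left(n \right)} = \frac{1}{-1 + n}$
$t{\left(V \right)} = -2 + V^{2} - 2 V$
$w{\left(K,x \right)} = 6$ ($w{\left(K,x \right)} = -2 + 4^{2} - 8 = -2 + 16 - 8 = 6$)
$N{\left(H \right)} = -4 + H^{2} + 6 H$ ($N{\left(H \right)} = \left(H^{2} + 6 H\right) - 4 = -4 + H^{2} + 6 H$)
$-2217757 + N{\left(-2139 \right)} = -2217757 + \left(-4 + \left(-2139\right)^{2} + 6 \left(-2139\right)\right) = -2217757 - -4562483 = -2217757 + 4562483 = 2344726$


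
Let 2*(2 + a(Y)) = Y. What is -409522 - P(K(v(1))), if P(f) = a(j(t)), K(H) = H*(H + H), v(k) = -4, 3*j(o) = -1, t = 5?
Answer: -2457119/6 ≈ -4.0952e+5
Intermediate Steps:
j(o) = -⅓ (j(o) = (⅓)*(-1) = -⅓)
a(Y) = -2 + Y/2
K(H) = 2*H² (K(H) = H*(2*H) = 2*H²)
P(f) = -13/6 (P(f) = -2 + (½)*(-⅓) = -2 - ⅙ = -13/6)
-409522 - P(K(v(1))) = -409522 - 1*(-13/6) = -409522 + 13/6 = -2457119/6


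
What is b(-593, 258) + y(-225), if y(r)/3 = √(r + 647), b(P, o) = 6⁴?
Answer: 1296 + 3*√422 ≈ 1357.6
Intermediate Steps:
b(P, o) = 1296
y(r) = 3*√(647 + r) (y(r) = 3*√(r + 647) = 3*√(647 + r))
b(-593, 258) + y(-225) = 1296 + 3*√(647 - 225) = 1296 + 3*√422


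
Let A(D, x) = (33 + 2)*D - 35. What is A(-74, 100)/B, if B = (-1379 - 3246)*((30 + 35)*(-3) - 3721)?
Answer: -21/144892 ≈ -0.00014494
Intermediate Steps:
A(D, x) = -35 + 35*D (A(D, x) = 35*D - 35 = -35 + 35*D)
B = 18111500 (B = -4625*(65*(-3) - 3721) = -4625*(-195 - 3721) = -4625*(-3916) = 18111500)
A(-74, 100)/B = (-35 + 35*(-74))/18111500 = (-35 - 2590)*(1/18111500) = -2625*1/18111500 = -21/144892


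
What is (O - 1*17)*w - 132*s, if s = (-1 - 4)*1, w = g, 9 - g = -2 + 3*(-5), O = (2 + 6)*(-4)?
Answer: -614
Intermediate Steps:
O = -32 (O = 8*(-4) = -32)
g = 26 (g = 9 - (-2 + 3*(-5)) = 9 - (-2 - 15) = 9 - 1*(-17) = 9 + 17 = 26)
w = 26
s = -5 (s = -5*1 = -5)
(O - 1*17)*w - 132*s = (-32 - 1*17)*26 - 132*(-5) = (-32 - 17)*26 + 660 = -49*26 + 660 = -1274 + 660 = -614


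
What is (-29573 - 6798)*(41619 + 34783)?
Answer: -2778817142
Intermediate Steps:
(-29573 - 6798)*(41619 + 34783) = -36371*76402 = -2778817142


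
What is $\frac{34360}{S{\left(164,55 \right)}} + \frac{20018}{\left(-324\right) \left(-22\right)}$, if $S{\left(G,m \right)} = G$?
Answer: $\frac{31025129}{146124} \approx 212.32$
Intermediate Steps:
$\frac{34360}{S{\left(164,55 \right)}} + \frac{20018}{\left(-324\right) \left(-22\right)} = \frac{34360}{164} + \frac{20018}{\left(-324\right) \left(-22\right)} = 34360 \cdot \frac{1}{164} + \frac{20018}{7128} = \frac{8590}{41} + 20018 \cdot \frac{1}{7128} = \frac{8590}{41} + \frac{10009}{3564} = \frac{31025129}{146124}$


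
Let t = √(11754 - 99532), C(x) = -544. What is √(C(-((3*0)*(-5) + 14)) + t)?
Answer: √(-544 + I*√87778) ≈ 6.1419 + 24.119*I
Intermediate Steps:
t = I*√87778 (t = √(-87778) = I*√87778 ≈ 296.27*I)
√(C(-((3*0)*(-5) + 14)) + t) = √(-544 + I*√87778)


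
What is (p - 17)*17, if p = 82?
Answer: 1105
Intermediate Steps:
(p - 17)*17 = (82 - 17)*17 = 65*17 = 1105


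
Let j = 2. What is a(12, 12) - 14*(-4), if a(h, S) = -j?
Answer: 54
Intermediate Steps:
a(h, S) = -2 (a(h, S) = -1*2 = -2)
a(12, 12) - 14*(-4) = -2 - 14*(-4) = -2 + 56 = 54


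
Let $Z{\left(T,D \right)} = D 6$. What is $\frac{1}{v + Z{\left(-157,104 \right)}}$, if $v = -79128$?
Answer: $- \frac{1}{78504} \approx -1.2738 \cdot 10^{-5}$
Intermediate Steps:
$Z{\left(T,D \right)} = 6 D$
$\frac{1}{v + Z{\left(-157,104 \right)}} = \frac{1}{-79128 + 6 \cdot 104} = \frac{1}{-79128 + 624} = \frac{1}{-78504} = - \frac{1}{78504}$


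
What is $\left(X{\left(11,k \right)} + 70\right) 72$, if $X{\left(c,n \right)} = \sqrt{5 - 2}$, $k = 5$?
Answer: $5040 + 72 \sqrt{3} \approx 5164.7$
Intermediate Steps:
$X{\left(c,n \right)} = \sqrt{3}$
$\left(X{\left(11,k \right)} + 70\right) 72 = \left(\sqrt{3} + 70\right) 72 = \left(70 + \sqrt{3}\right) 72 = 5040 + 72 \sqrt{3}$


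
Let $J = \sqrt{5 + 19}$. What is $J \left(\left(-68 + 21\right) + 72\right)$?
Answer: $50 \sqrt{6} \approx 122.47$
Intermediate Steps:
$J = 2 \sqrt{6}$ ($J = \sqrt{24} = 2 \sqrt{6} \approx 4.899$)
$J \left(\left(-68 + 21\right) + 72\right) = 2 \sqrt{6} \left(\left(-68 + 21\right) + 72\right) = 2 \sqrt{6} \left(-47 + 72\right) = 2 \sqrt{6} \cdot 25 = 50 \sqrt{6}$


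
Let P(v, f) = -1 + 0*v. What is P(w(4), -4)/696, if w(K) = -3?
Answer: -1/696 ≈ -0.0014368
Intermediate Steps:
P(v, f) = -1 (P(v, f) = -1 + 0 = -1)
P(w(4), -4)/696 = -1/696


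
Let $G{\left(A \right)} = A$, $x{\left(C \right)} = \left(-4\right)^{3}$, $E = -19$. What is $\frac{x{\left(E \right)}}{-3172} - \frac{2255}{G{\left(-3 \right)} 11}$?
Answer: $\frac{162613}{2379} \approx 68.354$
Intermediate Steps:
$x{\left(C \right)} = -64$
$\frac{x{\left(E \right)}}{-3172} - \frac{2255}{G{\left(-3 \right)} 11} = - \frac{64}{-3172} - \frac{2255}{\left(-3\right) 11} = \left(-64\right) \left(- \frac{1}{3172}\right) - \frac{2255}{-33} = \frac{16}{793} - - \frac{205}{3} = \frac{16}{793} + \frac{205}{3} = \frac{162613}{2379}$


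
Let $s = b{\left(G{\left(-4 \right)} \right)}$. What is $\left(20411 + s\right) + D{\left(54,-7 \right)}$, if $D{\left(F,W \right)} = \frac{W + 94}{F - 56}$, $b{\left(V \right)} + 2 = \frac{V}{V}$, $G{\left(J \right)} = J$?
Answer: $\frac{40733}{2} \approx 20367.0$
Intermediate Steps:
$b{\left(V \right)} = -1$ ($b{\left(V \right)} = -2 + \frac{V}{V} = -2 + 1 = -1$)
$s = -1$
$D{\left(F,W \right)} = \frac{94 + W}{-56 + F}$
$\left(20411 + s\right) + D{\left(54,-7 \right)} = \left(20411 - 1\right) + \frac{94 - 7}{-56 + 54} = 20410 + \frac{1}{-2} \cdot 87 = 20410 - \frac{87}{2} = \frac{40733}{2}$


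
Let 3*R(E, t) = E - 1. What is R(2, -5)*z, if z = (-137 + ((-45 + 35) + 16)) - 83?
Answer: -214/3 ≈ -71.333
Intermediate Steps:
R(E, t) = -⅓ + E/3 (R(E, t) = (E - 1)/3 = (-1 + E)/3 = -⅓ + E/3)
z = -214 (z = (-137 + (-10 + 16)) - 83 = (-137 + 6) - 83 = -131 - 83 = -214)
R(2, -5)*z = (-⅓ + (⅓)*2)*(-214) = (-⅓ + ⅔)*(-214) = (⅓)*(-214) = -214/3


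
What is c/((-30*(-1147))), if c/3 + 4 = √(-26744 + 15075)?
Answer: -2/5735 + I*√11669/11470 ≈ -0.00034874 + 0.0094179*I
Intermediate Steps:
c = -12 + 3*I*√11669 (c = -12 + 3*√(-26744 + 15075) = -12 + 3*√(-11669) = -12 + 3*(I*√11669) = -12 + 3*I*√11669 ≈ -12.0 + 324.07*I)
c/((-30*(-1147))) = (-12 + 3*I*√11669)/((-30*(-1147))) = (-12 + 3*I*√11669)/34410 = (-12 + 3*I*√11669)*(1/34410) = -2/5735 + I*√11669/11470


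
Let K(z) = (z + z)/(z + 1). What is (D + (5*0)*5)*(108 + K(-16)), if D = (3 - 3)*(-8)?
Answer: 0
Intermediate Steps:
D = 0 (D = 0*(-8) = 0)
K(z) = 2*z/(1 + z) (K(z) = (2*z)/(1 + z) = 2*z/(1 + z))
(D + (5*0)*5)*(108 + K(-16)) = (0 + (5*0)*5)*(108 + 2*(-16)/(1 - 16)) = (0 + 0*5)*(108 + 2*(-16)/(-15)) = (0 + 0)*(108 + 2*(-16)*(-1/15)) = 0*(108 + 32/15) = 0*(1652/15) = 0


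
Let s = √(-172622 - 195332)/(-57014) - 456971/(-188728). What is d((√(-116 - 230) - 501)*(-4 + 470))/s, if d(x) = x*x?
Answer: 37687557568096*(1002*√346 + 250655*I)/(3044*√367954 + 420221687*I) ≈ 2.2487e+10 - 1.5728e+9*I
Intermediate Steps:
d(x) = x²
s = 14741/6088 - I*√367954/57014 (s = √(-367954)*(-1/57014) - 456971*(-1/188728) = (I*√367954)*(-1/57014) + 14741/6088 = -I*√367954/57014 + 14741/6088 = 14741/6088 - I*√367954/57014 ≈ 2.4213 - 0.010639*I)
d((√(-116 - 230) - 501)*(-4 + 470))/s = ((√(-116 - 230) - 501)*(-4 + 470))²/(14741/6088 - I*√367954/57014) = ((√(-346) - 501)*466)²/(14741/6088 - I*√367954/57014) = ((I*√346 - 501)*466)²/(14741/6088 - I*√367954/57014) = ((-501 + I*√346)*466)²/(14741/6088 - I*√367954/57014) = (-233466 + 466*I*√346)²/(14741/6088 - I*√367954/57014)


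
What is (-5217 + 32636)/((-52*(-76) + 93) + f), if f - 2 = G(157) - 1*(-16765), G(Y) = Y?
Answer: 27419/20969 ≈ 1.3076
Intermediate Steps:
f = 16924 (f = 2 + (157 - 1*(-16765)) = 2 + (157 + 16765) = 2 + 16922 = 16924)
(-5217 + 32636)/((-52*(-76) + 93) + f) = (-5217 + 32636)/((-52*(-76) + 93) + 16924) = 27419/((3952 + 93) + 16924) = 27419/(4045 + 16924) = 27419/20969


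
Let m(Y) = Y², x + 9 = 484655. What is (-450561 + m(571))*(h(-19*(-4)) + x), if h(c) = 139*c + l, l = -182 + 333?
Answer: -61682351720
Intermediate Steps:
l = 151
x = 484646 (x = -9 + 484655 = 484646)
h(c) = 151 + 139*c (h(c) = 139*c + 151 = 151 + 139*c)
(-450561 + m(571))*(h(-19*(-4)) + x) = (-450561 + 571²)*((151 + 139*(-19*(-4))) + 484646) = (-450561 + 326041)*((151 + 139*76) + 484646) = -124520*((151 + 10564) + 484646) = -124520*(10715 + 484646) = -124520*495361 = -61682351720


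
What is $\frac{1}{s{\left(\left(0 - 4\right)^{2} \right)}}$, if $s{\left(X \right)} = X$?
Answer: $\frac{1}{16} \approx 0.0625$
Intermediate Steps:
$\frac{1}{s{\left(\left(0 - 4\right)^{2} \right)}} = \frac{1}{\left(0 - 4\right)^{2}} = \frac{1}{\left(-4\right)^{2}} = \frac{1}{16}$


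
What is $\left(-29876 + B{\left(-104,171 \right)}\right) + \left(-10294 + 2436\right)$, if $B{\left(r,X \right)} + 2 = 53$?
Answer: $-37683$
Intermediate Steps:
$B{\left(r,X \right)} = 51$ ($B{\left(r,X \right)} = -2 + 53 = 51$)
$\left(-29876 + B{\left(-104,171 \right)}\right) + \left(-10294 + 2436\right) = \left(-29876 + 51\right) + \left(-10294 + 2436\right) = -29825 - 7858 = -37683$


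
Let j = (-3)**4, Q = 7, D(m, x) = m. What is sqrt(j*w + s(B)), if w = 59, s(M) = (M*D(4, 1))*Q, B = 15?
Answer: sqrt(5199) ≈ 72.104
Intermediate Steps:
s(M) = 28*M (s(M) = (M*4)*7 = (4*M)*7 = 28*M)
j = 81
sqrt(j*w + s(B)) = sqrt(81*59 + 28*15) = sqrt(4779 + 420) = sqrt(5199)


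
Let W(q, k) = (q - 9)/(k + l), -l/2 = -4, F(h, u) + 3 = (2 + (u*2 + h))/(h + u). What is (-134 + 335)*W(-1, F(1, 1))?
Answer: -268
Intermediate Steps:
F(h, u) = -3 + (2 + h + 2*u)/(h + u) (F(h, u) = -3 + (2 + (u*2 + h))/(h + u) = -3 + (2 + (2*u + h))/(h + u) = -3 + (2 + (h + 2*u))/(h + u) = -3 + (2 + h + 2*u)/(h + u))
l = 8 (l = -2*(-4) = 8)
W(q, k) = (-9 + q)/(8 + k) (W(q, k) = (q - 9)/(k + 8) = (-9 + q)/(8 + k))
(-134 + 335)*W(-1, F(1, 1)) = (-134 + 335)*((-9 - 1)/(8 + (2 - 1*1 - 2*1)/(1 + 1))) = 201*(-10/(8 + (2 - 1 - 2)/2)) = 201*(-10/(8 + (1/2)*(-1))) = 201*(-10/(8 - 1/2)) = 201*(-10/(15/2)) = 201*((2/15)*(-10)) = 201*(-4/3) = -268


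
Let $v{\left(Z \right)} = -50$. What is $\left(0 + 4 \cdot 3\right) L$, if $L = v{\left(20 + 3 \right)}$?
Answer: $-600$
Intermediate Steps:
$L = -50$
$\left(0 + 4 \cdot 3\right) L = \left(0 + 4 \cdot 3\right) \left(-50\right) = \left(0 + 12\right) \left(-50\right) = 12 \left(-50\right) = -600$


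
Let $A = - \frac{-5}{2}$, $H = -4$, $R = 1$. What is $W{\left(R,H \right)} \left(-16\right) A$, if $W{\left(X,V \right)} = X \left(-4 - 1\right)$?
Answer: $200$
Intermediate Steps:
$W{\left(X,V \right)} = - 5 X$ ($W{\left(X,V \right)} = X \left(-5\right) = - 5 X$)
$A = \frac{5}{2}$ ($A = - \frac{-5}{2} = \left(-1\right) \left(- \frac{5}{2}\right) = \frac{5}{2} \approx 2.5$)
$W{\left(R,H \right)} \left(-16\right) A = \left(-5\right) 1 \left(-16\right) \frac{5}{2} = \left(-5\right) \left(-16\right) \frac{5}{2} = 80 \cdot \frac{5}{2} = 200$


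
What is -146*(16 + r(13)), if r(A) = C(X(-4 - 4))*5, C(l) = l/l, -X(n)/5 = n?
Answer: -3066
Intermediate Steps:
X(n) = -5*n
C(l) = 1
r(A) = 5 (r(A) = 1*5 = 5)
-146*(16 + r(13)) = -146*(16 + 5) = -146*21 = -3066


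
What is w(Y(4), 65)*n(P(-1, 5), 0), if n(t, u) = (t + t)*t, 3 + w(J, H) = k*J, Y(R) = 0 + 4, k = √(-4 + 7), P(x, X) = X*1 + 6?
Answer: -726 + 968*√3 ≈ 950.63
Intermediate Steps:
P(x, X) = 6 + X (P(x, X) = X + 6 = 6 + X)
k = √3 ≈ 1.7320
Y(R) = 4
w(J, H) = -3 + J*√3 (w(J, H) = -3 + √3*J = -3 + J*√3)
n(t, u) = 2*t² (n(t, u) = (2*t)*t = 2*t²)
w(Y(4), 65)*n(P(-1, 5), 0) = (-3 + 4*√3)*(2*(6 + 5)²) = (-3 + 4*√3)*(2*11²) = (-3 + 4*√3)*(2*121) = (-3 + 4*√3)*242 = -726 + 968*√3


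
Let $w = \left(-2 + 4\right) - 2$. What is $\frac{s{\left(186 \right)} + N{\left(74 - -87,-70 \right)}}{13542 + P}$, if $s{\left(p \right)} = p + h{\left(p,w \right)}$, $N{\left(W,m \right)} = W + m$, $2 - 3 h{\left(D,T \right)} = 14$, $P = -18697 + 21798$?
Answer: $\frac{273}{16643} \approx 0.016403$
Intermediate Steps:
$P = 3101$
$w = 0$ ($w = 2 - 2 = 0$)
$h{\left(D,T \right)} = -4$ ($h{\left(D,T \right)} = \frac{2}{3} - \frac{14}{3} = -4$)
$s{\left(p \right)} = -4 + p$ ($s{\left(p \right)} = p - 4 = -4 + p$)
$\frac{s{\left(186 \right)} + N{\left(74 - -87,-70 \right)}}{13542 + P} = \frac{\left(-4 + 186\right) + \left(\left(74 - -87\right) - 70\right)}{13542 + 3101} = \frac{182 + \left(\left(74 + 87\right) - 70\right)}{16643} = \left(182 + \left(161 - 70\right)\right) \frac{1}{16643} = \left(182 + 91\right) \frac{1}{16643} = 273 \cdot \frac{1}{16643} = \frac{273}{16643}$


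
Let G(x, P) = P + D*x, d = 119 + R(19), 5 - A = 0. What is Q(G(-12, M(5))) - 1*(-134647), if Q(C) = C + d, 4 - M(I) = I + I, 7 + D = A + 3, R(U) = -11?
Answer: 134737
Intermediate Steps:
A = 5 (A = 5 - 1*0 = 5 + 0 = 5)
D = 1 (D = -7 + (5 + 3) = -7 + 8 = 1)
d = 108 (d = 119 - 11 = 108)
M(I) = 4 - 2*I (M(I) = 4 - (I + I) = 4 - 2*I)
G(x, P) = P + x (G(x, P) = P + 1*x = P + x)
Q(C) = 108 + C (Q(C) = C + 108 = 108 + C)
Q(G(-12, M(5))) - 1*(-134647) = (108 + ((4 - 2*5) - 12)) - 1*(-134647) = (108 + ((4 - 10) - 12)) + 134647 = (108 + (-6 - 12)) + 134647 = (108 - 18) + 134647 = 90 + 134647 = 134737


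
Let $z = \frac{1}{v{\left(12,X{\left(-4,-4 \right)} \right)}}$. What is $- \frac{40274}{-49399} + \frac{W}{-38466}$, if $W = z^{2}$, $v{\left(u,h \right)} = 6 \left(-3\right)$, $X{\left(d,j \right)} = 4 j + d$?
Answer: $\frac{501934168217}{615658946616} \approx 0.81528$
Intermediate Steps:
$X{\left(d,j \right)} = d + 4 j$
$v{\left(u,h \right)} = -18$
$z = - \frac{1}{18}$ ($z = \frac{1}{-18} = - \frac{1}{18} \approx -0.055556$)
$W = \frac{1}{324}$ ($W = \left(- \frac{1}{18}\right)^{2} = \frac{1}{324} \approx 0.0030864$)
$- \frac{40274}{-49399} + \frac{W}{-38466} = - \frac{40274}{-49399} + \frac{1}{324 \left(-38466\right)} = \left(-40274\right) \left(- \frac{1}{49399}\right) + \frac{1}{324} \left(- \frac{1}{38466}\right) = \frac{40274}{49399} - \frac{1}{12462984} = \frac{501934168217}{615658946616}$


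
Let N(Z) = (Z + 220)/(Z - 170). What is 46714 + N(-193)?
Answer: 5652385/121 ≈ 46714.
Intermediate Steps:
N(Z) = (220 + Z)/(-170 + Z)
46714 + N(-193) = 46714 + (220 - 193)/(-170 - 193) = 46714 + 27/(-363) = 46714 - 1/363*27 = 46714 - 9/121 = 5652385/121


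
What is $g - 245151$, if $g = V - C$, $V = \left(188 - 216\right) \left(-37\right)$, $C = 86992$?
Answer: $-331107$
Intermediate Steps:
$V = 1036$ ($V = \left(-28\right) \left(-37\right) = 1036$)
$g = -85956$ ($g = 1036 - 86992 = -85956$)
$g - 245151 = -85956 - 245151 = -331107$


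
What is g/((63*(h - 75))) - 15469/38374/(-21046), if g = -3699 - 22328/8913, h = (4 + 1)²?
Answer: 380643076998923/323923948436340 ≈ 1.1751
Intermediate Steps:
h = 25 (h = 5² = 25)
g = -32991515/8913 (g = -3699 - 22328/8913 = -32991515/8913 ≈ -3701.5)
g/((63*(h - 75))) - 15469/38374/(-21046) = -32991515*1/(63*(25 - 75))/8913 - 15469/38374/(-21046) = -32991515/(8913*(63*(-50))) - 15469*1/38374*(-1/21046) = -32991515/8913/(-3150) - 15469/38374*(-1/21046) = -32991515/8913*(-1/3150) + 15469/807619204 = 6598303/5615190 + 15469/807619204 = 380643076998923/323923948436340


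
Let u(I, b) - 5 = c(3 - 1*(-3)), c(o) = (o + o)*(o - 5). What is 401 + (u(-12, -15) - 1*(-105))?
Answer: 523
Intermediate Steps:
c(o) = 2*o*(-5 + o) (c(o) = (2*o)*(-5 + o) = 2*o*(-5 + o))
u(I, b) = 17 (u(I, b) = 5 + 2*(3 - 1*(-3))*(-5 + (3 - 1*(-3))) = 5 + 2*(3 + 3)*(-5 + (3 + 3)) = 5 + 2*6*(-5 + 6) = 5 + 2*6*1 = 5 + 12 = 17)
401 + (u(-12, -15) - 1*(-105)) = 401 + (17 - 1*(-105)) = 401 + (17 + 105) = 401 + 122 = 523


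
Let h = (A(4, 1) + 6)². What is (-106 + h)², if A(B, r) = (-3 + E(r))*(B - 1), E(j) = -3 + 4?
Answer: 11236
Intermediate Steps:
E(j) = 1
A(B, r) = 2 - 2*B (A(B, r) = (-3 + 1)*(B - 1) = -2*(-1 + B) = 2 - 2*B)
h = 0 (h = ((2 - 2*4) + 6)² = ((2 - 8) + 6)² = (-6 + 6)² = 0² = 0)
(-106 + h)² = (-106 + 0)² = (-106)² = 11236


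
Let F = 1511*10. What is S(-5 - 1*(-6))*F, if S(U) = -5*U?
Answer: -75550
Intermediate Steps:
F = 15110
S(-5 - 1*(-6))*F = -5*(-5 - 1*(-6))*15110 = -5*(-5 + 6)*15110 = -5*1*15110 = -5*15110 = -75550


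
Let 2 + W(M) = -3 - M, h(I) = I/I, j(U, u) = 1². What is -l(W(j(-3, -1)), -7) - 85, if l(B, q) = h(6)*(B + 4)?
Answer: -83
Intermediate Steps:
j(U, u) = 1
h(I) = 1
W(M) = -5 - M (W(M) = -2 + (-3 - M) = -5 - M)
l(B, q) = 4 + B (l(B, q) = 1*(B + 4) = 1*(4 + B) = 4 + B)
-l(W(j(-3, -1)), -7) - 85 = -(4 + (-5 - 1*1)) - 85 = -(4 + (-5 - 1)) - 85 = -(4 - 6) - 85 = -1*(-2) - 85 = 2 - 85 = -83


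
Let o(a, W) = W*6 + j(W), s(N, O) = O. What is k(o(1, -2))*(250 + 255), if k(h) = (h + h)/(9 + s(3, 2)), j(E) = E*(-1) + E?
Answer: -12120/11 ≈ -1101.8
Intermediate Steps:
j(E) = 0 (j(E) = -E + E = 0)
o(a, W) = 6*W (o(a, W) = W*6 + 0 = 6*W + 0 = 6*W)
k(h) = 2*h/11 (k(h) = (h + h)/(9 + 2) = (2*h)/11 = (2*h)*(1/11) = 2*h/11)
k(o(1, -2))*(250 + 255) = (2*(6*(-2))/11)*(250 + 255) = ((2/11)*(-12))*505 = -24/11*505 = -12120/11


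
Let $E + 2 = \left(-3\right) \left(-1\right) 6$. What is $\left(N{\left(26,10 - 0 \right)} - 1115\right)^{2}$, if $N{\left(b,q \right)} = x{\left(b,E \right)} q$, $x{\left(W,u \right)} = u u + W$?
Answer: $2907025$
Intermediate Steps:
$E = 16$ ($E = -2 + \left(-3\right) \left(-1\right) 6 = -2 + 3 \cdot 6 = -2 + 18 = 16$)
$x{\left(W,u \right)} = W + u^{2}$ ($x{\left(W,u \right)} = u^{2} + W = W + u^{2}$)
$N{\left(b,q \right)} = q \left(256 + b\right)$ ($N{\left(b,q \right)} = \left(b + 16^{2}\right) q = \left(b + 256\right) q = \left(256 + b\right) q = q \left(256 + b\right)$)
$\left(N{\left(26,10 - 0 \right)} - 1115\right)^{2} = \left(\left(10 - 0\right) \left(256 + 26\right) - 1115\right)^{2} = \left(\left(10 + 0\right) 282 - 1115\right)^{2} = \left(10 \cdot 282 - 1115\right)^{2} = \left(2820 - 1115\right)^{2} = 1705^{2} = 2907025$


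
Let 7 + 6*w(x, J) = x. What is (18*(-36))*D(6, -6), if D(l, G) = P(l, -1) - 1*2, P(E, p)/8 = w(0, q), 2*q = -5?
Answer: 7344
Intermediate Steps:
q = -5/2 (q = (1/2)*(-5) = -5/2 ≈ -2.5000)
w(x, J) = -7/6 + x/6
P(E, p) = -28/3 (P(E, p) = 8*(-7/6 + (1/6)*0) = 8*(-7/6 + 0) = 8*(-7/6) = -28/3)
D(l, G) = -34/3 (D(l, G) = -28/3 - 1*2 = -28/3 - 2 = -34/3)
(18*(-36))*D(6, -6) = (18*(-36))*(-34/3) = -648*(-34/3) = 7344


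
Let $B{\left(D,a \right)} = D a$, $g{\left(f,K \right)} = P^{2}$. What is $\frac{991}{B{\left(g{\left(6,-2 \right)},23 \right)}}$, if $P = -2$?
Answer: $\frac{991}{92} \approx 10.772$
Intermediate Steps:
$g{\left(f,K \right)} = 4$ ($g{\left(f,K \right)} = \left(-2\right)^{2} = 4$)
$\frac{991}{B{\left(g{\left(6,-2 \right)},23 \right)}} = \frac{991}{4 \cdot 23} = \frac{991}{92}$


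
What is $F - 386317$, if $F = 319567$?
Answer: $-66750$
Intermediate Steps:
$F - 386317 = 319567 - 386317 = -66750$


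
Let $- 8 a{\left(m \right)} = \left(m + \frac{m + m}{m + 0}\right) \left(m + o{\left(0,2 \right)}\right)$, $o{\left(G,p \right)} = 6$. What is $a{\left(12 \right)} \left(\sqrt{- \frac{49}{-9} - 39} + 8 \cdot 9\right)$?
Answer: $-2268 - \frac{21 i \sqrt{302}}{2} \approx -2268.0 - 182.47 i$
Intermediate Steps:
$a{\left(m \right)} = - \frac{\left(2 + m\right) \left(6 + m\right)}{8}$ ($a{\left(m \right)} = - \frac{\left(m + \frac{m + m}{m + 0}\right) \left(m + 6\right)}{8} = - \frac{\left(m + \frac{2 m}{m}\right) \left(6 + m\right)}{8} = - \frac{\left(m + 2\right) \left(6 + m\right)}{8} = - \frac{\left(2 + m\right) \left(6 + m\right)}{8}$)
$a{\left(12 \right)} \left(\sqrt{- \frac{49}{-9} - 39} + 8 \cdot 9\right) = \left(- \frac{3}{2} - 12 - \frac{12^{2}}{8}\right) \left(\sqrt{- \frac{49}{-9} - 39} + 8 \cdot 9\right) = \left(- \frac{3}{2} - 12 - 18\right) \left(\sqrt{\left(-49\right) \left(- \frac{1}{9}\right) - 39} + 72\right) = \left(- \frac{3}{2} - 12 - 18\right) \left(\sqrt{\frac{49}{9} - 39} + 72\right) = - \frac{63 \left(\sqrt{- \frac{302}{9}} + 72\right)}{2} = - \frac{63 \left(\frac{i \sqrt{302}}{3} + 72\right)}{2} = - \frac{63 \left(72 + \frac{i \sqrt{302}}{3}\right)}{2} = -2268 - \frac{21 i \sqrt{302}}{2}$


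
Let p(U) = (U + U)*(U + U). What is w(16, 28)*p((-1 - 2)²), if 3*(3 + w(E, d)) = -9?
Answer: -1944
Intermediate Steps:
w(E, d) = -6 (w(E, d) = -3 + (⅓)*(-9) = -3 - 3 = -6)
p(U) = 4*U² (p(U) = (2*U)*(2*U) = 4*U²)
w(16, 28)*p((-1 - 2)²) = -24*((-1 - 2)²)² = -24*((-3)²)² = -24*9² = -24*81 = -6*324 = -1944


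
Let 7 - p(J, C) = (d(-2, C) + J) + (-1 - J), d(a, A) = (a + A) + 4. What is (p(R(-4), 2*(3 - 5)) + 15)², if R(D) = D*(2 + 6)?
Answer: 625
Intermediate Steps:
d(a, A) = 4 + A + a (d(a, A) = (A + a) + 4 = 4 + A + a)
R(D) = 8*D (R(D) = D*8 = 8*D)
p(J, C) = 6 - C (p(J, C) = 7 - (((4 + C - 2) + J) + (-1 - J)) = 7 - (((2 + C) + J) + (-1 - J)) = 7 - ((2 + C + J) + (-1 - J)) = 7 - (1 + C) = 7 + (-1 - C) = 6 - C)
(p(R(-4), 2*(3 - 5)) + 15)² = ((6 - 2*(3 - 5)) + 15)² = ((6 - 2*(-2)) + 15)² = ((6 - 1*(-4)) + 15)² = ((6 + 4) + 15)² = (10 + 15)² = 25² = 625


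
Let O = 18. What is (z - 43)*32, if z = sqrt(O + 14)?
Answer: -1376 + 128*sqrt(2) ≈ -1195.0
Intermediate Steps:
z = 4*sqrt(2) (z = sqrt(18 + 14) = sqrt(32) = 4*sqrt(2) ≈ 5.6569)
(z - 43)*32 = (4*sqrt(2) - 43)*32 = (-43 + 4*sqrt(2))*32 = -1376 + 128*sqrt(2)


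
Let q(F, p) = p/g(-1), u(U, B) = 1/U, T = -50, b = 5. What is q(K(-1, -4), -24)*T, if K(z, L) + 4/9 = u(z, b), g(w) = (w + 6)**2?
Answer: 48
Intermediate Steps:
g(w) = (6 + w)**2
K(z, L) = -4/9 + 1/z
q(F, p) = p/25 (q(F, p) = p/((6 - 1)**2) = p/(5**2) = p/25)
q(K(-1, -4), -24)*T = ((1/25)*(-24))*(-50) = -24/25*(-50) = 48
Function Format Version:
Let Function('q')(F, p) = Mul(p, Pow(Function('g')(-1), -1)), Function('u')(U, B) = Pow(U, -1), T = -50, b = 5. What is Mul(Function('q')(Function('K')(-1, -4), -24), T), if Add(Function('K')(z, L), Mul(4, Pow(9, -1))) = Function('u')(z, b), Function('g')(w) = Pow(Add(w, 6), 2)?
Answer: 48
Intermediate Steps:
Function('g')(w) = Pow(Add(6, w), 2)
Function('K')(z, L) = Add(Rational(-4, 9), Pow(z, -1))
Function('q')(F, p) = Mul(Rational(1, 25), p) (Function('q')(F, p) = Mul(p, Pow(Pow(Add(6, -1), 2), -1)) = Mul(p, Pow(Pow(5, 2), -1)) = Mul(p, Pow(25, -1)) = Mul(p, Rational(1, 25)) = Mul(Rational(1, 25), p))
Mul(Function('q')(Function('K')(-1, -4), -24), T) = Mul(Mul(Rational(1, 25), -24), -50) = Mul(Rational(-24, 25), -50) = 48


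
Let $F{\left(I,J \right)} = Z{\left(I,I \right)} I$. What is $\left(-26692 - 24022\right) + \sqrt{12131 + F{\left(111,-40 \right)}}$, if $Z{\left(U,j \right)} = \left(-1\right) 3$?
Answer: $-50714 + \sqrt{11798} \approx -50605.0$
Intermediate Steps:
$Z{\left(U,j \right)} = -3$
$F{\left(I,J \right)} = - 3 I$
$\left(-26692 - 24022\right) + \sqrt{12131 + F{\left(111,-40 \right)}} = \left(-26692 - 24022\right) + \sqrt{12131 - 333} = -50714 + \sqrt{12131 - 333} = -50714 + \sqrt{11798}$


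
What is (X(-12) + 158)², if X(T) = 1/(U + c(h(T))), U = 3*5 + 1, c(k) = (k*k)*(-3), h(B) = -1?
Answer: 4223025/169 ≈ 24988.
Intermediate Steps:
c(k) = -3*k² (c(k) = k²*(-3) = -3*k²)
U = 16 (U = 15 + 1 = 16)
X(T) = 1/13 (X(T) = 1/(16 - 3*(-1)²) = 1/(16 - 3*1) = 1/(16 - 3) = 1/13)
(X(-12) + 158)² = (1/13 + 158)² = (2055/13)² = 4223025/169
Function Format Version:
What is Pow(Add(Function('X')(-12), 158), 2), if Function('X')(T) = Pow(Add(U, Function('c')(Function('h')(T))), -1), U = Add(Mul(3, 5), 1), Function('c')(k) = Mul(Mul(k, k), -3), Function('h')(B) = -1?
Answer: Rational(4223025, 169) ≈ 24988.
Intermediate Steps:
Function('c')(k) = Mul(-3, Pow(k, 2)) (Function('c')(k) = Mul(Pow(k, 2), -3) = Mul(-3, Pow(k, 2)))
U = 16 (U = Add(15, 1) = 16)
Function('X')(T) = Rational(1, 13) (Function('X')(T) = Pow(Add(16, Mul(-3, Pow(-1, 2))), -1) = Pow(Add(16, Mul(-3, 1)), -1) = Pow(Add(16, -3), -1) = Pow(13, -1) = Rational(1, 13))
Pow(Add(Function('X')(-12), 158), 2) = Pow(Add(Rational(1, 13), 158), 2) = Pow(Rational(2055, 13), 2) = Rational(4223025, 169)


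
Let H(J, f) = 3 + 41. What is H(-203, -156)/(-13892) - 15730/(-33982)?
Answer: 2086788/4539211 ≈ 0.45972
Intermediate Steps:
H(J, f) = 44
H(-203, -156)/(-13892) - 15730/(-33982) = 44/(-13892) - 15730/(-33982) = 44*(-1/13892) - 15730*(-1/33982) = -11/3473 + 605/1307 = 2086788/4539211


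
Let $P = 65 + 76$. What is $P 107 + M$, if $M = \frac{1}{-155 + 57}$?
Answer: $\frac{1478525}{98} \approx 15087.0$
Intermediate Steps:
$P = 141$
$M = - \frac{1}{98}$ ($M = \frac{1}{-98} = - \frac{1}{98} \approx -0.010204$)
$P 107 + M = 141 \cdot 107 - \frac{1}{98} = 15087 - \frac{1}{98} = \frac{1478525}{98}$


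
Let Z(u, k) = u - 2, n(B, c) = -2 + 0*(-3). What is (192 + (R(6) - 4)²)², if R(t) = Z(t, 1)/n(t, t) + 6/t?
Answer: 47089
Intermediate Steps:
n(B, c) = -2 (n(B, c) = -2 + 0 = -2)
Z(u, k) = -2 + u
R(t) = 1 + 6/t - t/2 (R(t) = (-2 + t)/(-2) + 6/t = (-2 + t)*(-½) + 6/t = (1 - t/2) + 6/t = 1 + 6/t - t/2)
(192 + (R(6) - 4)²)² = (192 + ((1 + 6/6 - ½*6) - 4)²)² = (192 + ((1 + 6*(⅙) - 3) - 4)²)² = (192 + ((1 + 1 - 3) - 4)²)² = (192 + (-1 - 4)²)² = (192 + (-5)²)² = (192 + 25)² = 217² = 47089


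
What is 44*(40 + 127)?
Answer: 7348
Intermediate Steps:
44*(40 + 127) = 44*167 = 7348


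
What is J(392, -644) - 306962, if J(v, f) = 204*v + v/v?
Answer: -226993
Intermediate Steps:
J(v, f) = 1 + 204*v (J(v, f) = 204*v + 1 = 1 + 204*v)
J(392, -644) - 306962 = (1 + 204*392) - 306962 = (1 + 79968) - 306962 = 79969 - 306962 = -226993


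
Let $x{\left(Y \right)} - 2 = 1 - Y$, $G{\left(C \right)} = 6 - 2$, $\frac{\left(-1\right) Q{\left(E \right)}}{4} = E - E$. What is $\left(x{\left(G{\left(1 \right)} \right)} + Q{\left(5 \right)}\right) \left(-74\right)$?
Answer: $74$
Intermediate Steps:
$Q{\left(E \right)} = 0$ ($Q{\left(E \right)} = - 4 \left(E - E\right) = \left(-4\right) 0 = 0$)
$G{\left(C \right)} = 4$ ($G{\left(C \right)} = 6 - 2 = 4$)
$x{\left(Y \right)} = 3 - Y$ ($x{\left(Y \right)} = 2 - \left(-1 + Y\right) = 3 - Y$)
$\left(x{\left(G{\left(1 \right)} \right)} + Q{\left(5 \right)}\right) \left(-74\right) = \left(\left(3 - 4\right) + 0\right) \left(-74\right) = \left(-1 + 0\right) \left(-74\right) = \left(-1\right) \left(-74\right) = 74$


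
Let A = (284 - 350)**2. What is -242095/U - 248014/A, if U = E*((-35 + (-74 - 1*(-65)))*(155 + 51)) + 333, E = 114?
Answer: -42522453277/749931138 ≈ -56.702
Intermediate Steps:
A = 4356 (A = (-66)**2 = 4356)
U = -1032963 (U = 114*((-35 + (-74 - 1*(-65)))*(155 + 51)) + 333 = 114*((-35 + (-74 + 65))*206) + 333 = 114*((-35 - 9)*206) + 333 = 114*(-44*206) + 333 = 114*(-9064) + 333 = -1033296 + 333 = -1032963)
-242095/U - 248014/A = -242095/(-1032963) - 248014/4356 = -242095*(-1/1032963) - 248014*1/4356 = 242095/1032963 - 124007/2178 = -42522453277/749931138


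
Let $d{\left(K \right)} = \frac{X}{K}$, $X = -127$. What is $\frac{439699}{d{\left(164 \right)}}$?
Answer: $- \frac{72110636}{127} \approx -5.678 \cdot 10^{5}$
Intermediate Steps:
$d{\left(K \right)} = - \frac{127}{K}$
$\frac{439699}{d{\left(164 \right)}} = \frac{439699}{\left(-127\right) \frac{1}{164}} = \frac{439699}{- \frac{127}{164}} = 439699 \left(- \frac{164}{127}\right) = - \frac{72110636}{127}$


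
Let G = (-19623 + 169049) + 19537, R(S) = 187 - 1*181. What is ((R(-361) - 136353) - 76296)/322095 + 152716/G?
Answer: 4420086937/18140712495 ≈ 0.24366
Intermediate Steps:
R(S) = 6 (R(S) = 187 - 181 = 6)
G = 168963 (G = 149426 + 19537 = 168963)
((R(-361) - 136353) - 76296)/322095 + 152716/G = ((6 - 136353) - 76296)/322095 + 152716/168963 = (-136347 - 76296)*(1/322095) + 152716*(1/168963) = -212643*1/322095 + 152716/168963 = -70881/107365 + 152716/168963 = 4420086937/18140712495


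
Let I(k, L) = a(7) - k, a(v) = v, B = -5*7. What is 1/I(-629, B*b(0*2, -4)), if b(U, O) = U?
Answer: 1/636 ≈ 0.0015723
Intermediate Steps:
B = -35
I(k, L) = 7 - k
1/I(-629, B*b(0*2, -4)) = 1/(7 - 1*(-629)) = 1/(7 + 629) = 1/636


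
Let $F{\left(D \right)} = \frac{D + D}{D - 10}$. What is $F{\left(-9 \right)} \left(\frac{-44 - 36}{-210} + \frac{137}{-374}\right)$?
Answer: $\frac{345}{24871} \approx 0.013872$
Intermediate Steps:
$F{\left(D \right)} = \frac{2 D}{-10 + D}$
$F{\left(-9 \right)} \left(\frac{-44 - 36}{-210} + \frac{137}{-374}\right) = 2 \left(-9\right) \frac{1}{-10 - 9} \left(\frac{-44 - 36}{-210} + \frac{137}{-374}\right) = 2 \left(-9\right) \frac{1}{-19} \left(\left(-80\right) \left(- \frac{1}{210}\right) + 137 \left(- \frac{1}{374}\right)\right) = 2 \left(-9\right) \left(- \frac{1}{19}\right) \left(\frac{8}{21} - \frac{137}{374}\right) = \frac{18}{19} \cdot \frac{115}{7854} = \frac{345}{24871}$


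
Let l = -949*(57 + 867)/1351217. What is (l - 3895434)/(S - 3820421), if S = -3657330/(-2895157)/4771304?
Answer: 5193524632532056522856808/5093513910052505710125949 ≈ 1.0196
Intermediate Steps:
l = -125268/193031 (l = -949*924*(1/1351217) = -876876*1/1351217 = -125268/193031 ≈ -0.64895)
S = 1828665/6906837087364 (S = -3657330*(-1/2895157)*(1/4771304) = (3657330/2895157)*(1/4771304) = 1828665/6906837087364 ≈ 2.6476e-7)
(l - 3895434)/(S - 3820421) = (-125268/193031 - 3895434)/(1828665/6906837087364 - 3820421) = -751939645722/(193031*(-26387025452142431579/6906837087364)) = -751939645722/193031*(-6906837087364/26387025452142431579) = 5193524632532056522856808/5093513910052505710125949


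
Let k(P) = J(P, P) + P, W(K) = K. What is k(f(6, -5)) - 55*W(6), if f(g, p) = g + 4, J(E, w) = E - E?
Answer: -320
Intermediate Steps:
J(E, w) = 0
f(g, p) = 4 + g
k(P) = P (k(P) = 0 + P = P)
k(f(6, -5)) - 55*W(6) = (4 + 6) - 55*6 = 10 - 330 = -320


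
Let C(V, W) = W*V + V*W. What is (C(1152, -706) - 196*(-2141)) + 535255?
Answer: -671733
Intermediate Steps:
C(V, W) = 2*V*W (C(V, W) = V*W + V*W = 2*V*W)
(C(1152, -706) - 196*(-2141)) + 535255 = (2*1152*(-706) - 196*(-2141)) + 535255 = (-1626624 + 419636) + 535255 = -1206988 + 535255 = -671733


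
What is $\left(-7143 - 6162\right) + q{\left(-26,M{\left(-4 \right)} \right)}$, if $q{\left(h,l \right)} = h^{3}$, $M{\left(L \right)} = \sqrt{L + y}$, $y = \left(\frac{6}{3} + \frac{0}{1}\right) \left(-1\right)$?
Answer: $-30881$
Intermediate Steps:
$y = -2$ ($y = \left(6 \cdot \frac{1}{3} + 0 \cdot 1\right) \left(-1\right) = \left(2 + 0\right) \left(-1\right) = 2 \left(-1\right) = -2$)
$M{\left(L \right)} = \sqrt{-2 + L}$ ($M{\left(L \right)} = \sqrt{L - 2} = \sqrt{-2 + L}$)
$\left(-7143 - 6162\right) + q{\left(-26,M{\left(-4 \right)} \right)} = \left(-7143 - 6162\right) + \left(-26\right)^{3} = -13305 - 17576 = -30881$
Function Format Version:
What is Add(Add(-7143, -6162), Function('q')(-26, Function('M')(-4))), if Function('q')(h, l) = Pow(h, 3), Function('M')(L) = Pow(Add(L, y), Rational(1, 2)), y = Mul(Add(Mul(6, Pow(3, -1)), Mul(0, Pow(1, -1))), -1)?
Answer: -30881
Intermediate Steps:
y = -2 (y = Mul(Add(Mul(6, Rational(1, 3)), Mul(0, 1)), -1) = Mul(Add(2, 0), -1) = Mul(2, -1) = -2)
Function('M')(L) = Pow(Add(-2, L), Rational(1, 2)) (Function('M')(L) = Pow(Add(L, -2), Rational(1, 2)) = Pow(Add(-2, L), Rational(1, 2)))
Add(Add(-7143, -6162), Function('q')(-26, Function('M')(-4))) = Add(Add(-7143, -6162), Pow(-26, 3)) = Add(-13305, -17576) = -30881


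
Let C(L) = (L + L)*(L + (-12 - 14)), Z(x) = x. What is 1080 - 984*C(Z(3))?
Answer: 136872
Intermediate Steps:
C(L) = 2*L*(-26 + L) (C(L) = (2*L)*(L - 26) = (2*L)*(-26 + L) = 2*L*(-26 + L))
1080 - 984*C(Z(3)) = 1080 - 1968*3*(-26 + 3) = 1080 - 1968*3*(-23) = 1080 - 984*(-138) = 1080 + 135792 = 136872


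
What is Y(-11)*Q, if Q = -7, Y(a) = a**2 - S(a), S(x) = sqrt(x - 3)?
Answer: -847 + 7*I*sqrt(14) ≈ -847.0 + 26.192*I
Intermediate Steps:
S(x) = sqrt(-3 + x)
Y(a) = a**2 - sqrt(-3 + a)
Y(-11)*Q = ((-11)**2 - sqrt(-3 - 11))*(-7) = (121 - sqrt(-14))*(-7) = (121 - I*sqrt(14))*(-7) = -847 + 7*I*sqrt(14)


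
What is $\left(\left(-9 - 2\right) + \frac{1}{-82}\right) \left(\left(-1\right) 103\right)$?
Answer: $\frac{93009}{82} \approx 1134.3$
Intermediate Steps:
$\left(\left(-9 - 2\right) + \frac{1}{-82}\right) \left(\left(-1\right) 103\right) = \left(-11 - \frac{1}{82}\right) \left(-103\right) = \left(- \frac{903}{82}\right) \left(-103\right) = \frac{93009}{82}$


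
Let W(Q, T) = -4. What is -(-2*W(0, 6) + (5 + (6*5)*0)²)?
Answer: -33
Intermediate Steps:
-(-2*W(0, 6) + (5 + (6*5)*0)²) = -(-2*(-4) + (5 + (6*5)*0)²) = -(8 + (5 + 30*0)²) = -(8 + (5 + 0)²) = -(8 + 5²) = -(8 + 25) = -1*33 = -33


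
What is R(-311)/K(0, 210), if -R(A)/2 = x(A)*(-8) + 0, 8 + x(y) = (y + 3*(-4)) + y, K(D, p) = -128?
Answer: 321/4 ≈ 80.250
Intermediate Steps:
x(y) = -20 + 2*y (x(y) = -8 + ((y + 3*(-4)) + y) = -8 + ((y - 12) + y) = -8 + ((-12 + y) + y) = -8 + (-12 + 2*y) = -20 + 2*y)
R(A) = -320 + 32*A (R(A) = -2*((-20 + 2*A)*(-8) + 0) = -2*((160 - 16*A) + 0) = -2*(160 - 16*A) = -320 + 32*A)
R(-311)/K(0, 210) = (-320 + 32*(-311))/(-128) = (-320 - 9952)*(-1/128) = -10272*(-1/128) = 321/4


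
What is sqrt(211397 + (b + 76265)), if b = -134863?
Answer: 31*sqrt(159) ≈ 390.90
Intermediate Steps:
sqrt(211397 + (b + 76265)) = sqrt(211397 + (-134863 + 76265)) = sqrt(211397 - 58598) = sqrt(152799) = 31*sqrt(159)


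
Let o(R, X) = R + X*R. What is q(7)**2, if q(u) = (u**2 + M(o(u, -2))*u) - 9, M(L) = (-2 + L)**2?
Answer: 368449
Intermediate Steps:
o(R, X) = R + R*X
q(u) = -9 + u**2 + u*(-2 - u)**2 (q(u) = (u**2 + (-2 + u*(1 - 2))**2*u) - 9 = (u**2 + (-2 + u*(-1))**2*u) - 9 = (u**2 + (-2 - u)**2*u) - 9 = (u**2 + u*(-2 - u)**2) - 9 = -9 + u**2 + u*(-2 - u)**2)
q(7)**2 = (-9 + 7**2 + 7*(2 + 7)**2)**2 = (-9 + 49 + 7*9**2)**2 = (-9 + 49 + 7*81)**2 = (-9 + 49 + 567)**2 = 607**2 = 368449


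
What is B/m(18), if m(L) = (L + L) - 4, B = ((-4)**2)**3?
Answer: 128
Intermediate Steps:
B = 4096 (B = 16**3 = 4096)
m(L) = -4 + 2*L (m(L) = 2*L - 4 = -4 + 2*L)
B/m(18) = 4096/(-4 + 2*18) = 4096/(-4 + 36) = 4096/32 = 4096*(1/32) = 128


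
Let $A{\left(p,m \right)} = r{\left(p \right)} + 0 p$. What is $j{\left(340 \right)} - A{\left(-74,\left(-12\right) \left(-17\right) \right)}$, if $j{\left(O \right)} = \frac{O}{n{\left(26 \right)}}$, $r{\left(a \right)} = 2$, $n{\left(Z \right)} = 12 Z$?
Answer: $- \frac{71}{78} \approx -0.91026$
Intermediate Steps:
$j{\left(O \right)} = \frac{O}{312}$ ($j{\left(O \right)} = \frac{O}{12 \cdot 26} = \frac{O}{312}$)
$A{\left(p,m \right)} = 2$ ($A{\left(p,m \right)} = 2 + 0 p = 2 + 0 = 2$)
$j{\left(340 \right)} - A{\left(-74,\left(-12\right) \left(-17\right) \right)} = \frac{1}{312} \cdot 340 - 2 = \frac{85}{78} - 2 = - \frac{71}{78}$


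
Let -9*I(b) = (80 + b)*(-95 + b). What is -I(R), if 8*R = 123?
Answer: -486031/576 ≈ -843.80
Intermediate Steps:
R = 123/8 (R = (⅛)*123 = 123/8 ≈ 15.375)
I(b) = -(-95 + b)*(80 + b)/9 (I(b) = -(80 + b)*(-95 + b)/9 = -(-95 + b)*(80 + b)/9)
-I(R) = -(7600/9 - (123/8)²/9 + (5/3)*(123/8)) = -(7600/9 - ⅑*15129/64 + 205/8) = -(7600/9 - 1681/64 + 205/8) = -1*486031/576 = -486031/576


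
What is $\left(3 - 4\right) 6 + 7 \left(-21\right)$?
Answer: $-153$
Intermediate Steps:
$\left(3 - 4\right) 6 + 7 \left(-21\right) = \left(-1\right) 6 - 147 = -6 - 147 = -153$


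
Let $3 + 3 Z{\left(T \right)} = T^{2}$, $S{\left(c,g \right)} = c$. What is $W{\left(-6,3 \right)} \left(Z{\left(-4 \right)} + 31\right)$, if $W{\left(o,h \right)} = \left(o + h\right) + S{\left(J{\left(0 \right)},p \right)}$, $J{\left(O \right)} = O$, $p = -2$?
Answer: $-106$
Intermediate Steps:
$W{\left(o,h \right)} = h + o$ ($W{\left(o,h \right)} = \left(o + h\right) + 0 = \left(h + o\right) + 0 = h + o$)
$Z{\left(T \right)} = -1 + \frac{T^{2}}{3}$
$W{\left(-6,3 \right)} \left(Z{\left(-4 \right)} + 31\right) = \left(3 - 6\right) \left(\left(-1 + \frac{\left(-4\right)^{2}}{3}\right) + 31\right) = - 3 \left(\left(-1 + \frac{1}{3} \cdot 16\right) + 31\right) = - 3 \left(\left(-1 + \frac{16}{3}\right) + 31\right) = - 3 \left(\frac{13}{3} + 31\right) = \left(-3\right) \frac{106}{3} = -106$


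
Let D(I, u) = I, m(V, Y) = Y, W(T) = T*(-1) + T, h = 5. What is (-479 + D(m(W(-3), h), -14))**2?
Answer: 224676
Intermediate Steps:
W(T) = 0 (W(T) = -T + T = 0)
(-479 + D(m(W(-3), h), -14))**2 = (-479 + 5)**2 = (-474)**2 = 224676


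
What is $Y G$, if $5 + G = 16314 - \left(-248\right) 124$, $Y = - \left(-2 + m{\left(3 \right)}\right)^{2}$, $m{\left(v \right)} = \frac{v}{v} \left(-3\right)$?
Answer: $-1176525$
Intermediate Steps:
$m{\left(v \right)} = -3$ ($m{\left(v \right)} = 1 \left(-3\right) = -3$)
$Y = -25$ ($Y = - \left(-2 - 3\right)^{2} = - \left(-5\right)^{2} = \left(-1\right) 25 = -25$)
$G = 47061$ ($G = -5 - \left(-16314 - 30752\right) = -5 + \left(16314 - -30752\right) = -5 + \left(16314 + 30752\right) = -5 + 47066 = 47061$)
$Y G = \left(-25\right) 47061 = -1176525$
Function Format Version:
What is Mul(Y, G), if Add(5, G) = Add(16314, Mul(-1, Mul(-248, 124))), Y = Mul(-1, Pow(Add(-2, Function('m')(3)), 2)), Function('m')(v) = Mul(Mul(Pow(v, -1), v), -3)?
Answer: -1176525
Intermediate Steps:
Function('m')(v) = -3 (Function('m')(v) = Mul(1, -3) = -3)
Y = -25 (Y = Mul(-1, Pow(Add(-2, -3), 2)) = Mul(-1, Pow(-5, 2)) = Mul(-1, 25) = -25)
G = 47061 (G = Add(-5, Add(16314, Mul(-1, Mul(-248, 124)))) = Add(-5, Add(16314, Mul(-1, -30752))) = Add(-5, Add(16314, 30752)) = Add(-5, 47066) = 47061)
Mul(Y, G) = Mul(-25, 47061) = -1176525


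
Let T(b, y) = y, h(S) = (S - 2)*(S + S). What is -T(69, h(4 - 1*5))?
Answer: -6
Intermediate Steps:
h(S) = 2*S*(-2 + S) (h(S) = (-2 + S)*(2*S) = 2*S*(-2 + S))
-T(69, h(4 - 1*5)) = -2*(4 - 1*5)*(-2 + (4 - 1*5)) = -2*(4 - 5)*(-2 + (4 - 5)) = -2*(-1)*(-2 - 1) = -2*(-1)*(-3) = -1*6 = -6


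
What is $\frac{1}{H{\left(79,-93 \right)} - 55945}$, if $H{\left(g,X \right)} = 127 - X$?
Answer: $- \frac{1}{55725} \approx -1.7945 \cdot 10^{-5}$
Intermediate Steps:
$\frac{1}{H{\left(79,-93 \right)} - 55945} = \frac{1}{\left(127 - -93\right) - 55945} = \frac{1}{\left(127 + 93\right) - 55945} = \frac{1}{220 - 55945} = \frac{1}{-55725} = - \frac{1}{55725}$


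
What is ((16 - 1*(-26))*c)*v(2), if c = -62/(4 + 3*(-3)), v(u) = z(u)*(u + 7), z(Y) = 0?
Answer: 0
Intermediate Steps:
v(u) = 0 (v(u) = 0*(u + 7) = 0*(7 + u) = 0)
c = 62/5 (c = -62/(4 - 9) = -62/(-5) = -62*(-1/5) = 62/5 ≈ 12.400)
((16 - 1*(-26))*c)*v(2) = ((16 - 1*(-26))*(62/5))*0 = ((16 + 26)*(62/5))*0 = (42*(62/5))*0 = (2604/5)*0 = 0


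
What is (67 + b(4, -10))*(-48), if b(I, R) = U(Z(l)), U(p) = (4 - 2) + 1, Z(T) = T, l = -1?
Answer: -3360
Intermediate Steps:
U(p) = 3 (U(p) = 2 + 1 = 3)
b(I, R) = 3
(67 + b(4, -10))*(-48) = (67 + 3)*(-48) = 70*(-48) = -3360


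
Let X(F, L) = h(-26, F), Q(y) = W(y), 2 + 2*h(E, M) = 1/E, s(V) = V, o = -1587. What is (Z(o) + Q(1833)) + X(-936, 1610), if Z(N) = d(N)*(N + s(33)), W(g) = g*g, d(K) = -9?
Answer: 175441447/52 ≈ 3.3739e+6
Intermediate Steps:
W(g) = g**2
h(E, M) = -1 + 1/(2*E)
Q(y) = y**2
X(F, L) = -53/52 (X(F, L) = (1/2 - 1*(-26))/(-26) = -(1/2 + 26)/26 = -1/26*53/2 = -53/52)
Z(N) = -297 - 9*N (Z(N) = -9*(N + 33) = -9*(33 + N) = -297 - 9*N)
(Z(o) + Q(1833)) + X(-936, 1610) = ((-297 - 9*(-1587)) + 1833**2) - 53/52 = ((-297 + 14283) + 3359889) - 53/52 = (13986 + 3359889) - 53/52 = 3373875 - 53/52 = 175441447/52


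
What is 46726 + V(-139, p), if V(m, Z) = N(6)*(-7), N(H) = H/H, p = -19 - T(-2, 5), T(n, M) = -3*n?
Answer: 46719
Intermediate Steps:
p = -25 (p = -19 - (-3)*(-2) = -19 - 1*6 = -19 - 6 = -25)
N(H) = 1
V(m, Z) = -7 (V(m, Z) = 1*(-7) = -7)
46726 + V(-139, p) = 46726 - 7 = 46719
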